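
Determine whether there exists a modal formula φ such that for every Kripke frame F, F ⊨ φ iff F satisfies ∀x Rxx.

This is a Sahlqvist condition; the T axiom □p → p defines it.
Suppose □p→p is valid. At any x set V(p)={w : Rxw}. Then □p holds at x, so p holds at x, i.e. Rxx.

Definable; □p → p defines it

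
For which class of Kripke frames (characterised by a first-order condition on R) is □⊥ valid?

Emptiness of R

This is the Ver axiom.
Its frame correspondent is emptiness of R — ∀x ∀y ¬Rxy.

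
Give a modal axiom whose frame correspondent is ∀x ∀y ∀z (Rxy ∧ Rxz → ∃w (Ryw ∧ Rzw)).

◇□s → □◇s

The condition is convergence. The .2 schema ◇□s → □◇s defines it.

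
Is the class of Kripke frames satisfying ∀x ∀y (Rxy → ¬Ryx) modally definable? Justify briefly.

No

Any modally definable frame class is closed under surjective bounded morphisms.
The 5-cycle (worlds 0,1,2,3,4 with 0→1→2→3→4→0) is asymmetric. Mapping every world to a single reflexive point • is a surjective bounded morphism, and the reflexive point is not asymmetric (R•• but asymmetry requires ¬R••).
So no modal formula (or set of formulas) defines exactly the asymmetric frames.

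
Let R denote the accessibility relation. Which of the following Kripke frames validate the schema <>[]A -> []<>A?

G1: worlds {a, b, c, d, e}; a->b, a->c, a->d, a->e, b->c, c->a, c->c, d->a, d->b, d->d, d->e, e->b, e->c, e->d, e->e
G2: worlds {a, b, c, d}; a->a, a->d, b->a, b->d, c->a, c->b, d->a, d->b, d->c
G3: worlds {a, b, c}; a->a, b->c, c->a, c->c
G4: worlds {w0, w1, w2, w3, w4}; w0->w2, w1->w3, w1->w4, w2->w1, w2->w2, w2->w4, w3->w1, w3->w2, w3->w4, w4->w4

G2, G3, G4

The schema corresponds to convergence: forall x forall y forall z (Rxy & Rxz -> exists w (Ryw & Rzw)).
G1: fails — Rab and Rad but b and d have no common successor.
G2: condition met.
G3: condition met.
G4: condition met.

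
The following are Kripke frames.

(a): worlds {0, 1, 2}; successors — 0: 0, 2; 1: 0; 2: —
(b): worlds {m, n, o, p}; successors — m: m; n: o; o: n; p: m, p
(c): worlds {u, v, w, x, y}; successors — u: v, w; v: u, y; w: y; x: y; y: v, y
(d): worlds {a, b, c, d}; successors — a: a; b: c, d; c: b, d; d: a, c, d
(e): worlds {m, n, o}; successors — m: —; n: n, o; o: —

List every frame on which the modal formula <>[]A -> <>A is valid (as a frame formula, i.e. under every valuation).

The schema corresponds to a generalized confluence (Geach) condition: forall x forall y (xRy -> exists w (yRw & xRw)).
(a): fails — 0R2 but no w with 2Rw and 0Rw.
(b): fails — nRo but no w with oRw and nRw.
(c): fails — uRv but no t with vRt and uRt.
(d): holds.
(e): fails — nRo but no w with oRw and nRw.

(d)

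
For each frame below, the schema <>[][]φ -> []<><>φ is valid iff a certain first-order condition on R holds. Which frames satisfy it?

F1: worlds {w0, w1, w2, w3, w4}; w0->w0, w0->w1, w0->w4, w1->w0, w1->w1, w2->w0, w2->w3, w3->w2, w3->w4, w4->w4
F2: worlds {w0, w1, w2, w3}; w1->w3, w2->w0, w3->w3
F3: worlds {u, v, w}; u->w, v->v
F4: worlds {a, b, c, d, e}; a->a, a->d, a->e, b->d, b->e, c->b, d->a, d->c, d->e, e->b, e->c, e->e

This is the axiom for a generalized confluence (Geach) condition; its first-order frame correspondent is forall x forall y forall z ((xRy & xRz) -> exists w (y R^2 w & z R^2 w)).
F1: satisfies the condition.
F2: fails — w2Rw0, w2Rw0 but no w with w0R²w and w0R²w.
F3: fails — uRw, uRw but no t with wR²t and wR²t.
F4: satisfies the condition.
Valid on: F1, F4.

F1, F4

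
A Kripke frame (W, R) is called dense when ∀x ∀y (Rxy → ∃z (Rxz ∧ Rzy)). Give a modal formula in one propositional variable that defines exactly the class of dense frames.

□□ψ → □ψ

The condition is density. The C4 schema □□ψ → □ψ defines it.
Suppose □□ψ→□ψ is valid. Take Rxy and set V(ψ)={w : xR²w}. Then □□ψ at x, so □ψ at x, so ψ at y, i.e. ∃z(Rxz∧Rzy).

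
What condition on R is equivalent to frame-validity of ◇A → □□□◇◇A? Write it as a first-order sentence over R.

This is a Sahlqvist (Geach-type) schema ◇^1□^0A → □^3◇^2A.
First-order correspondent: ∀x ∀y ∀z ((xRy ∧ xR³z) → ∃w (y = w ∧ zR²w)).

∀x ∀y ∀z ((xRy ∧ xR³z) → ∃w (y = w ∧ zR²w))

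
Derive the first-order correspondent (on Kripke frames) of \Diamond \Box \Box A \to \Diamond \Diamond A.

\forall x \forall y (xRy \to \exists w (y R^2 w \wedge x R^2 w))

This is a Sahlqvist (Geach-type) schema ◇^1□^2A → □^0◇^2A.
Minimal-valuation argument: fix x; take any y with xR^1y and any z with xR^0z. Set V(A) to the set of worlds R-reachable from y in exactly 2 steps. Then □^2A holds at y, so the antecedent holds at x; validity forces ◇^2A at z, giving a w with zR^2w and yR^2w.
First-order correspondent: \forall x \forall y (xRy \to \exists w (y R^2 w \wedge x R^2 w)).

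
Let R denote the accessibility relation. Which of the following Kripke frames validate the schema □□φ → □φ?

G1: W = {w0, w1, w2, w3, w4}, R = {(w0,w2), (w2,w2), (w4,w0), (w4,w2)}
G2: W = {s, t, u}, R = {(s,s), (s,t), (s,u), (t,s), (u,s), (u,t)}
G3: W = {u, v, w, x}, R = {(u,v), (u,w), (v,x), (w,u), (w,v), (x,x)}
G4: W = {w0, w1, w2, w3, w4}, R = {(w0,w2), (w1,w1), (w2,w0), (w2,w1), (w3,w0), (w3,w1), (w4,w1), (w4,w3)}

The schema corresponds to density: ∀x ∀y (Rxy → ∃z (Rxz ∧ Rzy)).
G1: fails — Rw4w0 but no z with Rw4z and Rzw0.
G2: condition met.
G3: fails — Rwu but no z with Rwz and Rzu.
G4: fails — Rw3w0 but no z with Rw3z and Rzw0.

G2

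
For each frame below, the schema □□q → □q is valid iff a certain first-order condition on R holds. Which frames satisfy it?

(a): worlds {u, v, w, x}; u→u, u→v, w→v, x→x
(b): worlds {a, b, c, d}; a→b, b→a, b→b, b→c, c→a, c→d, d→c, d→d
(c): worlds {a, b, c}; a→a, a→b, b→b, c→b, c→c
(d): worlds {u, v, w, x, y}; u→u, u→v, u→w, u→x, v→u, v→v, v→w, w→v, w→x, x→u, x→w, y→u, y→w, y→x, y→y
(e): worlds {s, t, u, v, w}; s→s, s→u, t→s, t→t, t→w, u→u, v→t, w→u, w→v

The schema corresponds to density: ∀x ∀y (Rxy → ∃z (Rxz ∧ Rzy)).
(a): fails — Rwv but no z with Rwz and Rzv.
(b): fails — Rca but no z with Rcz and Rza.
(c): holds.
(d): fails — Rwx but no z with Rwz and Rzx.
(e): fails — Rwv but no z with Rwz and Rzv.
Valid on: (c).

(c)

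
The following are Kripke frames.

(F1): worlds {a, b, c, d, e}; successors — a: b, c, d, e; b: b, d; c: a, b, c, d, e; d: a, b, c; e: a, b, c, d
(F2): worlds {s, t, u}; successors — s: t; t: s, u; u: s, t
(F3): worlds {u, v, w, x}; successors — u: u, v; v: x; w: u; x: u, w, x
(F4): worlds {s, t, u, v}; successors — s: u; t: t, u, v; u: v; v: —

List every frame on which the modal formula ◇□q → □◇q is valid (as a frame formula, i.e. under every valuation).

(F1)

This is the axiom for convergence; its first-order frame correspondent is ∀x ∀y ∀z (Rxy ∧ Rxz → ∃w (Ryw ∧ Rzw)).
(F1): holds.
(F2): fails — Rut and Rus but t and s have no common successor.
(F3): fails — Ruv and Ruu but v and u have no common successor.
(F4): fails — Rtv and Rtv but v and v have no common successor.
Valid on: (F1).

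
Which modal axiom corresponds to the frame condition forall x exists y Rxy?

This is seriality; the standard corresponding axiom is D: □ψ → ◇ψ.
Suppose □ψ→◇ψ is valid. At any x set V(ψ)=W. Then □ψ at x, so ◇ψ at x, so x has a successor.

□ψ → ◇ψ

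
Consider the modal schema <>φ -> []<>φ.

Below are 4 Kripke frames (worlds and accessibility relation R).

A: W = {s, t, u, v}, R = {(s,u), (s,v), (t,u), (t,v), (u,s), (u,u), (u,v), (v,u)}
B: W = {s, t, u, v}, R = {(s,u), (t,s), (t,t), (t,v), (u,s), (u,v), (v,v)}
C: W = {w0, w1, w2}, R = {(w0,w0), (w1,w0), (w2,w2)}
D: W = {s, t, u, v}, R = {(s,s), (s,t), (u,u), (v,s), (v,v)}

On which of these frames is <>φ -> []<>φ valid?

C

The schema corresponds to the Euclidean property: forall x forall y forall z (Rxy & Rxz -> Ryz).
A: fails — Rsv and Rsv but not Rvv.
B: fails — Rsu and Rsu but not Ruu.
C: satisfies the condition.
D: fails — Rst and Rss but not Rts.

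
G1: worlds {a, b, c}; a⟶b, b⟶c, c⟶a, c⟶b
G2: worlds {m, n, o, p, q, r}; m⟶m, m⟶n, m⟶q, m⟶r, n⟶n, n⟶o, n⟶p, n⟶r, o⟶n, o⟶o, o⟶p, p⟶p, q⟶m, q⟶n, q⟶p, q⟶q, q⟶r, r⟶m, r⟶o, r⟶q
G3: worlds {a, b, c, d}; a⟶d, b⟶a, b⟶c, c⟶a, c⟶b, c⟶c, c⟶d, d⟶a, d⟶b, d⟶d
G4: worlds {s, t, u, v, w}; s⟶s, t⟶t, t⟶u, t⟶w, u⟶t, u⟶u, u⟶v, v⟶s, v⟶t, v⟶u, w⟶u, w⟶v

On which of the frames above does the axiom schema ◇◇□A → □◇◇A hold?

Frame correspondent (Sahlqvist): ∀x ∀y ∀z ((xR²y ∧ xRz) → ∃w (yRw ∧ zR²w)) — i.e. a generalized confluence (Geach) condition.
G1: fails — cR²b, cRb but no w with bRw and bR²w.
G2: fails — nR²m, nRp but no w with mRw and pR²w.
G3: ✓.
G4: fails — uR²s, uRt but no w* with sRw* and tR²w*.

G3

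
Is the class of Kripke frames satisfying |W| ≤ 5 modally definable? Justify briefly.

No

Modal frame validity is preserved under disjoint unions.
Any modal formula valid on each of 6 disjoint one-world frames is valid on their disjoint union (validity is preserved under disjoint unions). Each one-world frame has |W|=1≤5, but the union has |W|=6.
So no modal formula (or set of formulas) defines exactly the |W|≤5 frames.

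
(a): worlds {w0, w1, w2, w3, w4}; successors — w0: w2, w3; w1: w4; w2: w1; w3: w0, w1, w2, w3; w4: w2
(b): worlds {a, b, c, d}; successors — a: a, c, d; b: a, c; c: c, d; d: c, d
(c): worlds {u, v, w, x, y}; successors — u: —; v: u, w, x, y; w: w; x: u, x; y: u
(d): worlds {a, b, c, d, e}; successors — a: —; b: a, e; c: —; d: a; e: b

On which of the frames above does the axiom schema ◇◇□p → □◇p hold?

(b)

This is the axiom for a generalized confluence (Geach) condition; its first-order frame correspondent is ∀x ∀y ∀z ((xR²y ∧ xRz) → ∃w (yRw ∧ zRw)).
(a): fails — w0R²w0, w0Rw2 but no w with w0Rw and w2Rw.
(b): condition met.
(c): fails — vR²u, vRu but no t with uRt and uRt.
(d): fails — bR²b, bRa but no w with bRw and aRw.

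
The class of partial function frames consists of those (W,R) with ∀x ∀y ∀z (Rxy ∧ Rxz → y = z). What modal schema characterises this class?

◇r → □r

This is partial functionality; the standard corresponding axiom is CD: ◇r → □r.
Suppose ◇r→□r is valid. Take Rxy, Rxz and set V(r)={y}. Then ◇r at x, so □r at x, so r at z, i.e. z=y.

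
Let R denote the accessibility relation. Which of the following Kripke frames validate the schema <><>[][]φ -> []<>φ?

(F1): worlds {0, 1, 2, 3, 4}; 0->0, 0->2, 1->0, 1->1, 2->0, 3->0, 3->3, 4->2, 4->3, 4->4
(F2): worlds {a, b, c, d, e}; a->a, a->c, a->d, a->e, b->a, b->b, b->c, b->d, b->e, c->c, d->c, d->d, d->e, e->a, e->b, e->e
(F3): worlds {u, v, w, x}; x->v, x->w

This is the axiom for a generalized confluence (Geach) condition; its first-order frame correspondent is forall x forall y forall z ((x R^2 y & xRz) -> exists w (y R^2 w & zRw)).
(F1): ✓.
(F2): fails — aR²c, aRe but no w with cR²w and eRw.
(F3): ✓.

(F1), (F3)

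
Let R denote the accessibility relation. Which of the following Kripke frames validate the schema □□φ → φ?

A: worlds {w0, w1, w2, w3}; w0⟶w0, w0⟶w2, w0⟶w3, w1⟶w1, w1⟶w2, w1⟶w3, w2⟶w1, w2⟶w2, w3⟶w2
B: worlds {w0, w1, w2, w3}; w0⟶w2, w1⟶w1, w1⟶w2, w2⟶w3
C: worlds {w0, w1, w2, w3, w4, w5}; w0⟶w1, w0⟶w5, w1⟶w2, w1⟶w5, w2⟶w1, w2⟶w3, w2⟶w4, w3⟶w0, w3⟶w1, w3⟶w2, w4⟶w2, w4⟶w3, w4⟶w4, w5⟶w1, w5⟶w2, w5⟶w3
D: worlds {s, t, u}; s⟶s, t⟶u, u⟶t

The schema corresponds to a generalized confluence (Geach) condition: ∀x ∃w (xR²w ∧ x = w).
A: fails — at w3 but no w with w3R²w and w3=w.
B: fails — at w0 but no w with w0R²w and w0=w.
C: fails — at w0 but no w with w0R²w and w0=w.
D: holds.
Valid on: D.

D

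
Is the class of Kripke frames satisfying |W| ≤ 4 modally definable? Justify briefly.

Any modally definable frame class is closed under disjoint unions.
Any modal formula valid on each of 5 disjoint one-world frames is valid on their disjoint union (validity is preserved under disjoint unions). Each one-world frame has |W|=1≤4, but the union has |W|=5.
So no modal formula (or set of formulas) defines exactly the |W|≤4 frames.

No — not modally definable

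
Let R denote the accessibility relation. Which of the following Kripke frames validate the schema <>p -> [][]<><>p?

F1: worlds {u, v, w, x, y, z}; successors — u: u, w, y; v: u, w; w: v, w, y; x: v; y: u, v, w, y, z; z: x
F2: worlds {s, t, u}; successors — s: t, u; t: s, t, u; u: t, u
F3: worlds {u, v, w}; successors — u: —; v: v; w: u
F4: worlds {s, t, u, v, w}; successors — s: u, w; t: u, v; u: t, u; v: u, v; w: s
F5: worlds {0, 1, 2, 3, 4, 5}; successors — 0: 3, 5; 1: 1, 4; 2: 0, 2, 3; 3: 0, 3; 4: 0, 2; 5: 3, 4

F2, F3

This is the axiom for a generalized confluence (Geach) condition; its first-order frame correspondent is forall x forall y forall z ((xRy & x R^2 z) -> exists w (y = w & z R^2 w)).
F1: fails — uRu, uR²z but no t with u=t and zR²t.
F2: ✓.
F3: ✓.
F4: fails — sRw, sR²s but no w* with w=w* and sR²w*.
F5: fails — 0R5, 0R²0 but no w with 5=w and 0R²w.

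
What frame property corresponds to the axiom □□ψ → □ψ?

density

This schema is the C4 axiom.
It corresponds to density: ∀x ∀y (Rxy → ∃z (Rxz ∧ Rzy)).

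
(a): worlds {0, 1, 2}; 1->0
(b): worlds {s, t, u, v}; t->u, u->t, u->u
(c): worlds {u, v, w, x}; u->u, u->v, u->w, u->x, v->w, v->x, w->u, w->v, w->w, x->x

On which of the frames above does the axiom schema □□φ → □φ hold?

Frame correspondent (Sahlqvist): ∀x ∀y (Rxy → ∃z (Rxz ∧ Rzy)) — i.e. density.
(a): fails — R10 but no z with R1z and Rz0.
(b): holds.
(c): holds.
Valid on: (b), (c).

(b), (c)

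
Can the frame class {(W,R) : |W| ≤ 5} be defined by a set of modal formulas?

No — not modally definable

If a class were modally definable it would be closed under disjoint unions (Goldblatt–Thomason).
Any modal formula valid on each of 6 disjoint one-world frames is valid on their disjoint union (validity is preserved under disjoint unions). Each one-world frame has |W|=1≤5, but the union has |W|=6.
Hence having at most 5 worlds is not modally definable.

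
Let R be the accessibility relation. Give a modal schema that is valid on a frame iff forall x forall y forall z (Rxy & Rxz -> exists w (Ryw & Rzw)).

A defining formula is ◇□r → □◇r (the .2 axiom).
Suppose ◇□r→□◇r is valid. Take Rxy, Rxz and set V(r)={w : Ryw}. Then □r at y so ◇□r at x, so □◇r at x, so ◇r at z, giving w with Rzw and Ryw.

◇□r → □◇r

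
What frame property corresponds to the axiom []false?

□⊥ is valid iff no world has any successor (otherwise □⊥ fails at any world with one).
Conversely, any frame satisfying forall x forall y ~Rxy validates the schema.
Frame condition: forall x forall y ~Rxy.

emptiness of R: forall x forall y ~Rxy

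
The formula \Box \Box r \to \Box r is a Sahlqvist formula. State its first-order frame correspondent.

Suppose □□r→□r is valid. Take Rxy and set V(r)={w : xR²w}. Then □□r at x, so □r at x, so r at y, i.e. ∃z(Rxz∧Rzy).

density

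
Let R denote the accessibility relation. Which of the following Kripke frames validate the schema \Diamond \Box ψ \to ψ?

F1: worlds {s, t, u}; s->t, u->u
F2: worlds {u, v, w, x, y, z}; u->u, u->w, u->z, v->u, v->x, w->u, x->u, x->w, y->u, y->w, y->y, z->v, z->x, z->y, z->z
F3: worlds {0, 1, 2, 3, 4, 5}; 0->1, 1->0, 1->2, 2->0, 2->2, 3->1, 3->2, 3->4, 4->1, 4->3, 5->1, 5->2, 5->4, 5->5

Frame correspondent (Sahlqvist): \forall x \forall y (Rxy \to Ryx) — i.e. symmetry.
F1: fails — Rst but not Rts.
F2: fails — Rxw but not Rwx.
F3: fails — R32 but not R23.
Valid on no frame.

none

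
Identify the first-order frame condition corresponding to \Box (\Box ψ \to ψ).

Suppose □(□ψ→ψ) is valid. Take Rxy and set V(ψ)={w : Ryw}. Then at y, □ψ holds; since □(□ψ→ψ) at x, □ψ→ψ at y, so ψ at y, i.e. Ryy.

Shift-reflexivity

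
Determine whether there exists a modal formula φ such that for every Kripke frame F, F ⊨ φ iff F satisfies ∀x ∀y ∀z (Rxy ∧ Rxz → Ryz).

Yes — defined by ◇q → □◇q

The condition is the Euclidean property. A defining modal formula is ◇q → □◇q.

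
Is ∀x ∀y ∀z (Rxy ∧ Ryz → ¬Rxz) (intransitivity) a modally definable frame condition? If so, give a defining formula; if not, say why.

If a class were modally definable it would be closed under surjective bounded morphisms (Goldblatt–Thomason).
The 5-cycle (worlds s,t,u,v,w with s→t→u→v→w→s) is intransitive. Mapping every world to a single reflexive point • is a surjective bounded morphism; the reflexive point is not intransitive (R••∧R•• but R••).
So the class is not modally definable.

No — not modally definable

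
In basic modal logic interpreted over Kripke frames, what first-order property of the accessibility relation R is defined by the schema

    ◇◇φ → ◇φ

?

This schema is equivalent to the 4 axiom □φ → □□φ.
Its frame correspondent is transitivity — ∀x ∀y ∀z (Rxy ∧ Ryz → Rxz).

transitivity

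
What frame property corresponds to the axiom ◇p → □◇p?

The Euclidean property

Suppose ◇p→□◇p is valid. Take Rxy, Rxz and set V(p)={y}. Then ◇p at x, so □◇p at x, so ◇p at z, so some w with Rzw has p; w=y, i.e. Rzy. By symmetry of the argument, Ryz.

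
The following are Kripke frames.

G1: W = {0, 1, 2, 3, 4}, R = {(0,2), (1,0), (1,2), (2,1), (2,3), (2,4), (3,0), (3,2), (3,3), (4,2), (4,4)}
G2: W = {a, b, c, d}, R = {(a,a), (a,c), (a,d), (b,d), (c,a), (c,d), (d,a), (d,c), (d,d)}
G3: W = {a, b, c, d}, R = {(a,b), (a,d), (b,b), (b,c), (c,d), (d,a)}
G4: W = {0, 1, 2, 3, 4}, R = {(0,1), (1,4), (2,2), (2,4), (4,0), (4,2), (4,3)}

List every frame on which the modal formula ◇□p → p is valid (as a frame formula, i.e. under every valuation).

none

The schema corresponds to symmetry: ∀x ∀y (Rxy → Ryx).
G1: fails — R10 but not R01.
G2: fails — Rbd but not Rdb.
G3: fails — Rbc but not Rcb.
G4: fails — R43 but not R34.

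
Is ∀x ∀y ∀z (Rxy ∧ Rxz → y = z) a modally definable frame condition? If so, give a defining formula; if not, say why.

Yes: it is partial functionality, defined by the CD schema ◇r → □r.

Yes — defined by ◇r → □r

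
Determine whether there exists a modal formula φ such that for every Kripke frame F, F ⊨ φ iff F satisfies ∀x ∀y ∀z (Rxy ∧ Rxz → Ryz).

Yes, by ◇r → □◇r

This is a Sahlqvist condition; the 5 axiom ◇r → □◇r defines it.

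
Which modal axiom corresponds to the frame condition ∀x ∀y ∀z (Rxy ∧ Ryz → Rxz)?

A defining formula is □s → □□s (the 4 axiom).
Suppose □s→□□s is valid. Take Rxy, Ryz and set V(s)={w : Rxw}. Then □s at x, so □□s at x, so □s at y, so s at z, i.e. Rxz.

□s → □□s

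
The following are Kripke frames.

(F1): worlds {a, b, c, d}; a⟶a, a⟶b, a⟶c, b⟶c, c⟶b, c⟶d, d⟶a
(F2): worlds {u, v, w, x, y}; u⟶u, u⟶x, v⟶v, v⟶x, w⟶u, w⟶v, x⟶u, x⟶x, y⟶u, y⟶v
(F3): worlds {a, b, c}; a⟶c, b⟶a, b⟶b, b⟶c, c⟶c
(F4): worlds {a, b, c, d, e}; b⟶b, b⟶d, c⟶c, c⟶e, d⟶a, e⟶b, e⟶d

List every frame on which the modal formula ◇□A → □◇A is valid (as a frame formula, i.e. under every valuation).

(F2), (F3)

This is the axiom for convergence; its first-order frame correspondent is ∀x ∀y ∀z (Rxy ∧ Rxz → ∃w (Ryw ∧ Rzw)).
(F1): fails — Rab and Rac but b and c have no common successor.
(F2): ✓.
(F3): ✓.
(F4): fails — Rbb and Rbd but b and d have no common successor.
Valid on: (F2), (F3).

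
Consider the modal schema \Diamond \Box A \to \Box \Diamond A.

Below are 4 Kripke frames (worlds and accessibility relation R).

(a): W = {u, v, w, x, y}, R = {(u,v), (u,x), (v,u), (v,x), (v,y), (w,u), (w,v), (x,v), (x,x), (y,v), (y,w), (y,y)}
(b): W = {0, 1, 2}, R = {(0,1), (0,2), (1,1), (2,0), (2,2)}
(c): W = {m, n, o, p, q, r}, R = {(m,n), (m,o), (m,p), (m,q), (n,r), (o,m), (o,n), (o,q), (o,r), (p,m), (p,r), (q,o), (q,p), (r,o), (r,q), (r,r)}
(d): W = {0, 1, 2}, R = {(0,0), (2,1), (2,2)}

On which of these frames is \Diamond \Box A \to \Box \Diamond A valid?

(a)

Frame correspondent (Sahlqvist): \forall x \forall y \forall z (Rxy \wedge Rxz \to \exists w (Ryw \wedge Rzw)) — i.e. convergence.
(a): condition met.
(b): fails — R02 and R01 but 2 and 1 have no common successor.
(c): fails — Rmo and Rmq but o and q have no common successor.
(d): fails — R22 and R21 but 2 and 1 have no common successor.
Valid on: (a).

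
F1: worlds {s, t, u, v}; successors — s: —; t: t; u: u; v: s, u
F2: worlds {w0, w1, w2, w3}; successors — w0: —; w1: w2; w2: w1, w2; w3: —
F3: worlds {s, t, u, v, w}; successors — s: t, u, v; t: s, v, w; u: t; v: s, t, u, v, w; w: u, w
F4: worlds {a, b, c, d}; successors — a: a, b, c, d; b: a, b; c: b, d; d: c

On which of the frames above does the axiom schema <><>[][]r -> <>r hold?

F1, F2, F3

The schema corresponds to a generalized confluence (Geach) condition: forall x forall y (x R^2 y -> exists w (y R^2 w & xRw)).
F1: ✓.
F2: ✓.
F3: ✓.
F4: fails — dR²d but no w with dR²w and dRw.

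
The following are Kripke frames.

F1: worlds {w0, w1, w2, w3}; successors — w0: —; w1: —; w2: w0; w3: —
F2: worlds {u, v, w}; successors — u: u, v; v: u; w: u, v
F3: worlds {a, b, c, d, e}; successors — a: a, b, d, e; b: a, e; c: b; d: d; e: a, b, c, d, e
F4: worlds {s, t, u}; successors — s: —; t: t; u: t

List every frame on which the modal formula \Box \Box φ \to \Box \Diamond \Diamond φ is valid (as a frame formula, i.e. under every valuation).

The schema corresponds to a generalized confluence (Geach) condition: \forall x \forall z (xRz \to \exists w (x R^2 w \wedge z R^2 w)).
F1: fails — w2Rw0 but no w with w2R²w and w0R²w.
F2: ✓.
F3: ✓.
F4: ✓.
Valid on: F2, F3, F4.

F2, F3, F4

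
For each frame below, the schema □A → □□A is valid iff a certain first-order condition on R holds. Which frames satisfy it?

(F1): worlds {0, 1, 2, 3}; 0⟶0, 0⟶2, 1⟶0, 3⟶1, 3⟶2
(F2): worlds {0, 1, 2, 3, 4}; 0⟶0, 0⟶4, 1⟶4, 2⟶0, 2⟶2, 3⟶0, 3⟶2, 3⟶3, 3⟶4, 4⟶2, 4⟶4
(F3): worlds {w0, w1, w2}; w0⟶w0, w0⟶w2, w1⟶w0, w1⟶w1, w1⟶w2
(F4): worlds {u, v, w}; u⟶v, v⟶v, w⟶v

(F3), (F4)

The schema corresponds to transitivity: ∀x ∀y ∀z (Rxy ∧ Ryz → Rxz).
(F1): fails — R10 and R02 but not R12.
(F2): fails — R04 and R42 but not R02.
(F3): satisfies the condition.
(F4): satisfies the condition.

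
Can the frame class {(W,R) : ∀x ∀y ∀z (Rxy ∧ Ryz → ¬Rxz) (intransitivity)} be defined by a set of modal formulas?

Any modally definable frame class is closed under surjective bounded morphisms.
The 3-cycle (worlds s,t,u with s→t→u→s) is intransitive. Mapping every world to a single reflexive point • is a surjective bounded morphism; the reflexive point is not intransitive (R••∧R•• but R••).
Hence intransitivity is not modally definable.

No — not modally definable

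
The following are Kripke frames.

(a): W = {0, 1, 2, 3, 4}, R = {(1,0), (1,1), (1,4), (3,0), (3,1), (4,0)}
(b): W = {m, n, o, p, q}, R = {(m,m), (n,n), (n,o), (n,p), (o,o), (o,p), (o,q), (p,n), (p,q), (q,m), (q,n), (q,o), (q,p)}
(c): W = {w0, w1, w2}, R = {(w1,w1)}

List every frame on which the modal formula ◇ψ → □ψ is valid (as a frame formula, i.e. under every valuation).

The schema corresponds to partial functionality: ∀x ∀y ∀z (Rxy ∧ Rxz → y = z).
(a): fails — 1 sees both 0 and 1.
(b): fails — n sees both n and o.
(c): satisfies the condition.
Valid on: (c).

(c)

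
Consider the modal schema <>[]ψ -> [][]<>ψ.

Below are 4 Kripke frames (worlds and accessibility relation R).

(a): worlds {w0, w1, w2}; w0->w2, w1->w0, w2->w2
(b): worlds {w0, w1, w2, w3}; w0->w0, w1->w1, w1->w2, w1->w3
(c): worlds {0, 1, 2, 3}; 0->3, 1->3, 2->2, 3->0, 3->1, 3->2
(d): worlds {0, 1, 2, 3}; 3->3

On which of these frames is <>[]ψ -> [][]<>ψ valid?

(a), (d)

The schema corresponds to a generalized confluence (Geach) condition: forall x forall y forall z ((xRy & x R^2 z) -> exists w (yRw & zRw)).
(a): satisfies the condition.
(b): fails — w1Rw1, w1R²w2 but no w with w1Rw and w2Rw.
(c): fails — 0R3, 0R²0 but no w with 3Rw and 0Rw.
(d): satisfies the condition.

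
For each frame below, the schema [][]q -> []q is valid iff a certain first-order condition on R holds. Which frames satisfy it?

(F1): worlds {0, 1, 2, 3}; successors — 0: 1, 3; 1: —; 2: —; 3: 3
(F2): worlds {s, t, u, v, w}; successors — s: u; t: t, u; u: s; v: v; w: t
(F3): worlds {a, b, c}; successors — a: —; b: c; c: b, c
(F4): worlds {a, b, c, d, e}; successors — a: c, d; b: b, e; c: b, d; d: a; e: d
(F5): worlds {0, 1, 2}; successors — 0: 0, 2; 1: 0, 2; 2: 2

Frame correspondent (Sahlqvist): forall x forall y (Rxy -> exists z (Rxz & Rzy)) — i.e. density.
(F1): fails — R01 but no z with R0z and Rz1.
(F2): fails — Rus but no z with Ruz and Rzs.
(F3): satisfies the condition.
(F4): fails — Rcd but no z with Rcz and Rzd.
(F5): satisfies the condition.

(F3), (F5)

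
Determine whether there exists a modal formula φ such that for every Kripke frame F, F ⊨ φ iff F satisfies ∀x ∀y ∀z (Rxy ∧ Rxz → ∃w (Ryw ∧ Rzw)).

Definable; ◇□q → □◇q defines it

Yes: it is convergence, defined by the .2 schema ◇□q → □◇q.
Suppose ◇□q→□◇q is valid. Take Rxy, Rxz and set V(q)={w : Ryw}. Then □q at y so ◇□q at x, so □◇q at x, so ◇q at z, giving w with Rzw and Ryw.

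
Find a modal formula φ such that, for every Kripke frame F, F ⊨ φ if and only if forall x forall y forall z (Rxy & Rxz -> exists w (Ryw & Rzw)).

The condition is convergence. The .2 schema ◇□s → □◇s defines it.
Suppose ◇□s→□◇s is valid. Take Rxy, Rxz and set V(s)={w : Ryw}. Then □s at y so ◇□s at x, so □◇s at x, so ◇s at z, giving w with Rzw and Ryw.

◇□s → □◇s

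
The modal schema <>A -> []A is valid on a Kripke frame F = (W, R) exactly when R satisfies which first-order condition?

This is the CD axiom.
It corresponds to partial functionality: forall x forall y forall z (Rxy & Rxz -> y = z).

Partial functionality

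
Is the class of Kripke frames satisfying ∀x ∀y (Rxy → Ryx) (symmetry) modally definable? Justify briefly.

This is a Sahlqvist condition; the B axiom r → □◇r defines it.
Suppose r→□◇r is valid. Take Rxy and set V(r)={x}. Then r at x, so □◇r at x, so ◇r at y, so some z with Ryz has r; z=x, i.e. Ryx.

Yes — defined by r → □◇r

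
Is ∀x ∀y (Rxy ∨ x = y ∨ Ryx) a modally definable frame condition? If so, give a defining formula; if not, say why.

If a class were modally definable it would be closed under disjoint unions (Goldblatt–Thomason).
Take 2 disjoint single-world reflexive frames: each is trivially connected, but their disjoint union has 2 worlds with no edge between distinct components, so it is not connected.
So the class is not modally definable.

Not modally definable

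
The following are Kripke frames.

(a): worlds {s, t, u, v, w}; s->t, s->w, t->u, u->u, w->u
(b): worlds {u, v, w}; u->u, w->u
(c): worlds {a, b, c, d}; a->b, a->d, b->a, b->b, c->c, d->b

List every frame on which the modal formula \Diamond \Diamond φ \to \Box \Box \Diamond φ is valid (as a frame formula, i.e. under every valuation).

(a), (b)

The schema corresponds to a generalized confluence (Geach) condition: \forall x \forall y \forall z ((x R^2 y \wedge x R^2 z) \to \exists w (y = w \wedge zRw)).
(a): ✓.
(b): ✓.
(c): fails — aR²a, aR²a but no w with a=w and aRw.
Valid on: (a), (b).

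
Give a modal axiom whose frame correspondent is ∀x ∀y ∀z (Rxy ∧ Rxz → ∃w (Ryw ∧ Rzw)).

◇□r → □◇r

The condition is convergence. The .2 schema ◇□r → □◇r defines it.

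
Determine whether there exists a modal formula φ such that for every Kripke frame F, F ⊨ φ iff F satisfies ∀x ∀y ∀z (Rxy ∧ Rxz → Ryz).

This is a Sahlqvist condition; the 5 axiom ◇q → □◇q defines it.
Suppose ◇q→□◇q is valid. Take Rxy, Rxz and set V(q)={y}. Then ◇q at x, so □◇q at x, so ◇q at z, so some w with Rzw has q; w=y, i.e. Rzy. By symmetry of the argument, Ryz.

Yes — defined by ◇q → □◇q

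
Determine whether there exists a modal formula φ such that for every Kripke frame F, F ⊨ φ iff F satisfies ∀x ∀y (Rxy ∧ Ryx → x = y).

Not modally definable

If a class were modally definable it would be closed under surjective bounded morphisms (Goldblatt–Thomason).
The 6-cycle (worlds w0,w1,w2,w3,w4,w5 with w0→w1→w2→w3→w4→w5→w0) is antisymmetric. Sending even-indexed worlds to a and odd-indexed worlds to b is a surjective bounded morphism onto the two-world frame with a↔b, which is not antisymmetric.
So the class is not modally definable.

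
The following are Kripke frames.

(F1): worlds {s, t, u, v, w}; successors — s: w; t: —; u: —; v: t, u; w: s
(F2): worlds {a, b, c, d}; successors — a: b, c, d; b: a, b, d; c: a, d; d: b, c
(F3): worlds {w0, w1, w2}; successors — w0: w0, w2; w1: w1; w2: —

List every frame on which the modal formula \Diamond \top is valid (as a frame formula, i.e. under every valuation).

Frame correspondent (Sahlqvist): \forall x \exists y Rxy — i.e. seriality.
(F1): fails — world t has no successor.
(F2): ✓.
(F3): fails — world w2 has no successor.

(F2)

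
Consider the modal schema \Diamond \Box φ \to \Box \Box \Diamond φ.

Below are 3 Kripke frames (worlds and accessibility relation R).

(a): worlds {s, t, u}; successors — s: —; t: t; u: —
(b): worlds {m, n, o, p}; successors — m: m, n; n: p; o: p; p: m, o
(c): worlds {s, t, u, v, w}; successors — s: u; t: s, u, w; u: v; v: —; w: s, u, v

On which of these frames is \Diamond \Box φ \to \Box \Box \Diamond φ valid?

(a)

This is the axiom for a generalized confluence (Geach) condition; its first-order frame correspondent is \forall x \forall y \forall z ((xRy \wedge x R^2 z) \to \exists w (yRw \wedge zRw)).
(a): holds.
(b): fails — mRm, mR²n but no w with mRw and nRw.
(c): fails — sRu, sR²v but no w* with uRw* and vRw*.
Valid on: (a).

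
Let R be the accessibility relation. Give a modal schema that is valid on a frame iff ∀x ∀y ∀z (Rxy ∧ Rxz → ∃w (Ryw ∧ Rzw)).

◇□ψ → □◇ψ

This is convergence; the standard corresponding axiom is .2: ◇□ψ → □◇ψ.
Suppose ◇□ψ→□◇ψ is valid. Take Rxy, Rxz and set V(ψ)={w : Ryw}. Then □ψ at y so ◇□ψ at x, so □◇ψ at x, so ◇ψ at z, giving w with Rzw and Ryw.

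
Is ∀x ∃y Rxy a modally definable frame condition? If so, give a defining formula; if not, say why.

The condition is seriality. A defining modal formula is □q → ◇q.
Suppose □q→◇q is valid. At any x set V(q)=W. Then □q at x, so ◇q at x, so x has a successor.

Yes, by □q → ◇q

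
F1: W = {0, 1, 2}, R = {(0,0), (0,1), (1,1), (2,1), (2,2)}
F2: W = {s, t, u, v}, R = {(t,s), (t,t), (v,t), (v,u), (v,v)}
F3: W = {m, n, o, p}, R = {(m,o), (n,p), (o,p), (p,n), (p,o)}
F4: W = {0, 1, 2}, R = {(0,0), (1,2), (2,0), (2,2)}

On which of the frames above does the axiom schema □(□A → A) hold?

The schema corresponds to shift-reflexivity: ∀x ∀y (Rxy → Ryy).
F1: ✓.
F2: fails — Rvu but not Ruu.
F3: fails — Rop but not Rpp.
F4: ✓.
Valid on: F1, F4.

F1, F4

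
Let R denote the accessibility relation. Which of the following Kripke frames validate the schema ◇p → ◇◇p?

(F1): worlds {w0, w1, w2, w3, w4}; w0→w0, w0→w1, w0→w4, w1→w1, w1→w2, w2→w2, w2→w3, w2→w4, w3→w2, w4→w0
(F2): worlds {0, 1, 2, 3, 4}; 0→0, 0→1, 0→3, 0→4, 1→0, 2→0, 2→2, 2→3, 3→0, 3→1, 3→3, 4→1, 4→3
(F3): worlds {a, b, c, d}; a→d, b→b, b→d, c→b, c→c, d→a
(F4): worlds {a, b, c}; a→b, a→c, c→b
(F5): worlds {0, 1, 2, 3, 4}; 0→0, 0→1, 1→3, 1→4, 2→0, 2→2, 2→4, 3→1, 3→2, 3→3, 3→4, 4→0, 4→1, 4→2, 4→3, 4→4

(F1), (F2), (F5)

The schema corresponds to a generalized confluence (Geach) condition: ∀x ∀y (xRy → ∃w (y = w ∧ xR²w)).
(F1): ✓.
(F2): ✓.
(F3): fails — aRd but no w with d=w and aR²w.
(F4): fails — aRc but no w with c=w and aR²w.
(F5): ✓.
Valid on: (F1), (F2), (F5).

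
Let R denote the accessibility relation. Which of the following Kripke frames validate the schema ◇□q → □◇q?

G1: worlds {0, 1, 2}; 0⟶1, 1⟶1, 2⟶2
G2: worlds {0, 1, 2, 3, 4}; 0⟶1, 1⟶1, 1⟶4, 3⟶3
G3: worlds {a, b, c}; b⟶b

Frame correspondent (Sahlqvist): ∀x ∀y ∀z (Rxy ∧ Rxz → ∃w (Ryw ∧ Rzw)) — i.e. convergence.
G1: ✓.
G2: fails — R11 and R14 but 1 and 4 have no common successor.
G3: ✓.

G1, G3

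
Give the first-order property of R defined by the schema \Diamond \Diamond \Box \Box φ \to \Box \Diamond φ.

\forall x \forall y \forall z ((x R^2 y \wedge xRz) \to \exists w (y R^2 w \wedge zRw))

This is a Sahlqvist (Geach-type) schema ◇^2□^2φ → □^1◇^1φ.
Minimal-valuation argument: fix x; take any y with xR^2y and any z with xR^1z. Set V(φ) to the set of worlds R-reachable from y in exactly 2 steps. Then □^2φ holds at y, so the antecedent holds at x; validity forces ◇^1φ at z, giving a w with zR^1w and yR^2w.
First-order correspondent: \forall x \forall y \forall z ((x R^2 y \wedge xRz) \to \exists w (y R^2 w \wedge zRw)).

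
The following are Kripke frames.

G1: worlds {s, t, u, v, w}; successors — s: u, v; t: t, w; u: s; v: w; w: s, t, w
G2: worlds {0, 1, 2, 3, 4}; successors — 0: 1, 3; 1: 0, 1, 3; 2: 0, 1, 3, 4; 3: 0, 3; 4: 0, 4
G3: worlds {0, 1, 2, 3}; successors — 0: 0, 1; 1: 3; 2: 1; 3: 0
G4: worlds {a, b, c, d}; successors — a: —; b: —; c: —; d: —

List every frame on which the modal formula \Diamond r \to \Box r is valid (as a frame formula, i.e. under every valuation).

G4

Frame correspondent (Sahlqvist): \forall x \forall y \forall z (Rxy \wedge Rxz \to y = z) — i.e. partial functionality.
G1: fails — s sees both u and v.
G2: fails — 0 sees both 1 and 3.
G3: fails — 0 sees both 0 and 1.
G4: holds.
Valid on: G4.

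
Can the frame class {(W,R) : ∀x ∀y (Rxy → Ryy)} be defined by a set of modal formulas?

The condition is shift-reflexivity. A defining modal formula is □(□r → r).
Suppose □(□r→r) is valid. Take Rxy and set V(r)={w : Ryw}. Then at y, □r holds; since □(□r→r) at x, □r→r at y, so r at y, i.e. Ryy.

Definable; □(□r → r) defines it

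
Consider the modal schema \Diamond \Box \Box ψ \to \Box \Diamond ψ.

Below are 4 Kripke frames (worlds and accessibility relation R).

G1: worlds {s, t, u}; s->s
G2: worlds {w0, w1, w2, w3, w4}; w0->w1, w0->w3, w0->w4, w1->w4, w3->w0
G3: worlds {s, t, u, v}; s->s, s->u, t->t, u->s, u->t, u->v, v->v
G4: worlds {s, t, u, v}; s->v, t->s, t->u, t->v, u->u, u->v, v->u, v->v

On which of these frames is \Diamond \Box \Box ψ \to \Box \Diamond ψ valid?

G1, G4

This is the axiom for a generalized confluence (Geach) condition; its first-order frame correspondent is \forall x \forall y \forall z ((xRy \wedge xRz) \to \exists w (y R^2 w \wedge zRw)).
G1: holds.
G2: fails — w0Rw1, w0Rw1 but no w with w1R²w and w1Rw.
G3: fails — uRt, uRs but no w with tR²w and sRw.
G4: holds.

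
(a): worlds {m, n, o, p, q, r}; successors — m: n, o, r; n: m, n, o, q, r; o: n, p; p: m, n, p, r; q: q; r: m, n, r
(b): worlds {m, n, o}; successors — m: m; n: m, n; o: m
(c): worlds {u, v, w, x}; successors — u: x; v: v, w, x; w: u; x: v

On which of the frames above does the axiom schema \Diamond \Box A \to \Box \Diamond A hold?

The schema corresponds to convergence: \forall x \forall y \forall z (Rxy \wedge Rxz \to \exists w (Ryw \wedge Rzw)).
(a): fails — Rnr and Rnq but r and q have no common successor.
(b): holds.
(c): fails — Rvv and Rvw but v and w have no common successor.

(b)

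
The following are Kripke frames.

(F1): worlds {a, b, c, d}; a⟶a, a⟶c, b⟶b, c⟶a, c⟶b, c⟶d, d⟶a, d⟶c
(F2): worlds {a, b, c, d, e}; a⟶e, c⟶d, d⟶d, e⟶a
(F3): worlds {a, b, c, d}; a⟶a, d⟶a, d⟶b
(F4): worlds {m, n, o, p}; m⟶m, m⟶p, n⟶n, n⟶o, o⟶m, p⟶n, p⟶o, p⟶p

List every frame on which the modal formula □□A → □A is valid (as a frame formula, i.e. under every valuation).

(F4)

Frame correspondent (Sahlqvist): ∀x ∀y (Rxy → ∃z (Rxz ∧ Rzy)) — i.e. density.
(F1): fails — Rcd but no z with Rcz and Rzd.
(F2): fails — Rea but no z with Rez and Rza.
(F3): fails — Rdb but no z with Rdz and Rzb.
(F4): ✓.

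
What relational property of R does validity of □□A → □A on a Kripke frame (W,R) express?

density

This schema is the C4 axiom.
It corresponds to density: ∀x ∀y (Rxy → ∃z (Rxz ∧ Rzy)).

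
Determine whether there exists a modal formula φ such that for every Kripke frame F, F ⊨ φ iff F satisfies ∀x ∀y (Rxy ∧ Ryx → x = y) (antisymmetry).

Any modally definable frame class is closed under surjective bounded morphisms.
The 6-cycle (worlds w0,w1,w2,w3,w4,w5 with w0→w1→w2→w3→w4→w5→w0) is antisymmetric. Sending even-indexed worlds to • and odd-indexed worlds to ∘ is a surjective bounded morphism onto the two-world frame with •↔∘, which is not antisymmetric.
Hence antisymmetry is not modally definable.

No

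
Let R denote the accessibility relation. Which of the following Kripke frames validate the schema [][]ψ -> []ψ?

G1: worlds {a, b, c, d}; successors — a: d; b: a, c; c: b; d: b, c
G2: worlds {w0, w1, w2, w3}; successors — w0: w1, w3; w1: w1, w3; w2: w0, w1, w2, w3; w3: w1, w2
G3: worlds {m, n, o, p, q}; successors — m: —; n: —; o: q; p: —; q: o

Frame correspondent (Sahlqvist): forall x forall y (Rxy -> exists z (Rxz & Rzy)) — i.e. density.
G1: fails — Rbc but no z with Rbz and Rzc.
G2: ✓.
G3: fails — Roq but no z with Roz and Rzq.

G2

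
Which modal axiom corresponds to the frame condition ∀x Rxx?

This is reflexivity; the standard corresponding axiom is T: □ψ → ψ.
Suppose □ψ→ψ is valid. At any x set V(ψ)={w : Rxw}. Then □ψ holds at x, so ψ holds at x, i.e. Rxx.

□ψ → ψ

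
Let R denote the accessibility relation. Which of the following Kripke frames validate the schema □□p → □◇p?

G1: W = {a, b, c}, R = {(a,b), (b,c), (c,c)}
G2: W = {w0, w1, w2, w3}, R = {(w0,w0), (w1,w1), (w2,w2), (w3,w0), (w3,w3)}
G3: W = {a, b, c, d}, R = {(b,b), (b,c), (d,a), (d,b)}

This is the axiom for a generalized confluence (Geach) condition; its first-order frame correspondent is ∀x ∀z (xRz → ∃w (xR²w ∧ zRw)).
G1: ✓.
G2: ✓.
G3: fails — bRc but no w with bR²w and cRw.
Valid on: G1, G2.

G1, G2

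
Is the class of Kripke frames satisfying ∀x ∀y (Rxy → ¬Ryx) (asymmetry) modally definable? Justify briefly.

No — not modally definable

If a class were modally definable it would be closed under surjective bounded morphisms (Goldblatt–Thomason).
The 4-cycle (worlds 0,1,2,3 with 0→1→2→3→0) is asymmetric. Mapping every world to a single reflexive point • is a surjective bounded morphism, and the reflexive point is not asymmetric (R•• but asymmetry requires ¬R••).
Hence asymmetry is not modally definable.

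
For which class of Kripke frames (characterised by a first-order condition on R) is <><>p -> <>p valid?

Transitivity

This is frame-equivalent to □p → □□p (substitute ¬p for p and contrapose).
Suppose □p→□□p is valid. Take Rxy, Ryz and set V(p)={w : Rxw}. Then □p at x, so □□p at x, so □p at y, so p at z, i.e. Rxz.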